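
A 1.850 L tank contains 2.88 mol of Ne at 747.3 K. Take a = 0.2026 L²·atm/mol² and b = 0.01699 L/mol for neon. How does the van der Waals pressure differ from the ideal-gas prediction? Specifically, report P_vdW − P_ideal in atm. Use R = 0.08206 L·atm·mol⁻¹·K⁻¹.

ΔP ≈ 2.103 atm

Ideal: P_ideal = nRT/V = (2.88)(0.08206)(747.3)/1.850 = 95.4657 atm
vdW: P = nRT/(V − nb) − a n²/V² = 176.612/1.80107 − 1.68045/3.42250 = 98.0595 − 0.491001 = 97.5685 atm
ΔP = 97.5685 − 95.4657 = 2.103 atm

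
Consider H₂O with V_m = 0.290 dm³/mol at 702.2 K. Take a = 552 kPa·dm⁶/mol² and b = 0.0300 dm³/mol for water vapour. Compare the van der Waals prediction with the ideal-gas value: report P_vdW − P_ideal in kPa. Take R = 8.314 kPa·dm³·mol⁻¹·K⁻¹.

Ideal: P_ideal = RT/V_m = (8.314)(702.2)/0.290 = 20131.3 kPa
vdW: P = RT/(V_m − b) − a/V_m² = 5838.09/0.260000 − 552/0.0841000 = 22454.2 − 6563.61 = 15890.6 kPa
ΔP = 15890.6 − 20131.3 = -4241 kPa

ΔP ≈ -4241 kPa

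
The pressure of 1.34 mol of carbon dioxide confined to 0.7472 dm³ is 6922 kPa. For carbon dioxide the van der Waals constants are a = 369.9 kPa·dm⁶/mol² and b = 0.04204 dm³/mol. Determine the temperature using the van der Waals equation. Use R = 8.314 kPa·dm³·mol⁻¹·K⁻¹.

T ≈ 503.0 K

T = (P + a n²/V²)(V − nb)/(nR)
P + a n²/V² = 6922 + (369.9)(1.34)²/(0.7472)² = 8111.7 kPa
V − nb = 0.7472 − (1.34)(0.04204) = 0.69087 dm³
T = (8111.7)(0.69087)/((1.34)(8.314)) = 503.0 K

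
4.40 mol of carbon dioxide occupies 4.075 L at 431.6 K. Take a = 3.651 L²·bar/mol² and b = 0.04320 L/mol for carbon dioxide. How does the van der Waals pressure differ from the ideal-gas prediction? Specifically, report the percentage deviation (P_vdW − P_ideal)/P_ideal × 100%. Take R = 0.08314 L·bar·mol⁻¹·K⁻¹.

-6.09 %

Ideal: P_ideal = nRT/V = (4.40)(0.08314)(431.6)/4.075 = 38.7451 bar
vdW: P = nRT/(V − nb) − a n²/V² = 157.886/3.88492 − 70.6834/16.6056 = 40.6407 − 4.25660 = 36.3841 bar
% deviation = (36.3841 − 38.7451)/38.7451 × 100% = -6.09%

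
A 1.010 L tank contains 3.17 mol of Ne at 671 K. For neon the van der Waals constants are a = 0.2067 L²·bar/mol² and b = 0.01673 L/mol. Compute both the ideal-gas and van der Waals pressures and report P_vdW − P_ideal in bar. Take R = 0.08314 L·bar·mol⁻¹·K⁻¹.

ΔP ≈ 7.67 bar

Ideal: P_ideal = nRT/V = (3.17)(0.08314)(671)/1.010 = 175.094 bar
vdW: P = nRT/(V − nb) − a n²/V² = 176.845/0.956966 − 2.07711/1.02010 = 184.798 − 2.03618 = 182.762 bar
ΔP = 182.762 − 175.094 = 7.67 bar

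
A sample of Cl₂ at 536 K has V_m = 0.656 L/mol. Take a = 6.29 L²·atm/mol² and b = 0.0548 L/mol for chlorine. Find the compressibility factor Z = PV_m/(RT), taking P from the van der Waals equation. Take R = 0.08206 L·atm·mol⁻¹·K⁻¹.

P = RT/(V_m − b) − a/V_m² = (0.08206)(536)/(0.656 − 0.0548) − 6.29/(0.656)²
  = 43.984/0.60120 − 14.616 = 73.160 − 14.616 = 58.544 atm
Z = PV_m/(RT) = (58.544)(0.656)/((0.08206)(536)) = 38.405/43.984 = 0.8732

Z ≈ 0.8732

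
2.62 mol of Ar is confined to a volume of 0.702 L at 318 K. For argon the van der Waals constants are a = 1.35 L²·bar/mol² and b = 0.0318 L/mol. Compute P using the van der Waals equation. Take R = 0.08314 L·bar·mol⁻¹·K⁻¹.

P = nRT/(V − nb) − a n²/V²
nRT/(V − nb) = (2.62)(0.08314)(318)/(0.702 − 2.62×0.0318) = 69.269/0.61868 = 111.96 bar
a n²/V² = (1.35)(2.62)²/(0.702)² = 18.805 bar
P = 111.96 − 18.805 = 93.16 bar

P ≈ 93.16 bar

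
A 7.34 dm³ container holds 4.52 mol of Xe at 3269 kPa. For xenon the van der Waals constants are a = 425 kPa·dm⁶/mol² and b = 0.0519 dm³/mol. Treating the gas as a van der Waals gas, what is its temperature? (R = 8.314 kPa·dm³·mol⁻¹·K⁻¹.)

T ≈ 648.6 K

T = (P + a n²/V²)(V − nb)/(nR)
P + a n²/V² = 3269 + (425)(4.52)²/(7.34)² = 3430.2 kPa
V − nb = 7.34 − (4.52)(0.0519) = 7.1054 dm³
T = (3430.2)(7.1054)/((4.52)(8.314)) = 648.6 K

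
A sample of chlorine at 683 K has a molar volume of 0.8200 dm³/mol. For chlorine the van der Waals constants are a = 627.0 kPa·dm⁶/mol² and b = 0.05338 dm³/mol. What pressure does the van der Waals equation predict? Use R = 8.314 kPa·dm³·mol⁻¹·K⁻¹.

P ≈ 6475 kPa

P = RT/(V_m − b) − a/V_m²
RT/(V_m − b) = (8.314)(683)/(0.8200 − 0.05338) = 5678.5/0.76662 = 7407.2 kPa
a/V_m² = 627.0/(0.8200)² = 932.48 kPa
P = 7407.2 − 932.48 = 6475 kPa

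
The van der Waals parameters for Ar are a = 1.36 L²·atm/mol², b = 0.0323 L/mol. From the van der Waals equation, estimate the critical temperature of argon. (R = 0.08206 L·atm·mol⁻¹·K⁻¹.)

T_c ≈ 152.0 K

For a van der Waals gas, T_c = 8a/(27Rb).
T_c = 8×1.36/(27×0.08206×0.0323) = 10.880/0.071565 = 152.0 K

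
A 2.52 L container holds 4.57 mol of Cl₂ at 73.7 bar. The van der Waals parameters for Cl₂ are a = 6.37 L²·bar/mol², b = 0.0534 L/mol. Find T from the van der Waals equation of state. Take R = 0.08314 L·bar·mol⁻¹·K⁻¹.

T = (P + a n²/V²)(V − nb)/(nR)
P + a n²/V² = 73.7 + (6.37)(4.57)²/(2.52)² = 94.649 bar
V − nb = 2.52 − (4.57)(0.0534) = 2.2760 L
T = (94.649)(2.2760)/((4.57)(0.08314)) = 567.0 K

T ≈ 567.0 K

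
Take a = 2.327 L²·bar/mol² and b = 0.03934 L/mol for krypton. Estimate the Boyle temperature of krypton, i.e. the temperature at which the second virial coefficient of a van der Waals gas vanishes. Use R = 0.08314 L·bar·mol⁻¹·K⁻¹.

T_B ≈ 711.5 K

For a van der Waals gas the second virial coefficient B₂ = b − a/(RT) vanishes at T_B = a/(Rb).
T_B = 2.327/(0.08314×0.03934) = 2.327/0.0032707 = 711.5 K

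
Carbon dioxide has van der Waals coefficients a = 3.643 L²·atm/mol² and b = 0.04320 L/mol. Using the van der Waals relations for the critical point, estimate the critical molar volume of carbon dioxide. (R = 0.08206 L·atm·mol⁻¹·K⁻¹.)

V_m,c ≈ 0.1296 L/mol

For a van der Waals gas, V_m,c = 3b.
V_m,c = 3×0.04320 = 0.1296 L/mol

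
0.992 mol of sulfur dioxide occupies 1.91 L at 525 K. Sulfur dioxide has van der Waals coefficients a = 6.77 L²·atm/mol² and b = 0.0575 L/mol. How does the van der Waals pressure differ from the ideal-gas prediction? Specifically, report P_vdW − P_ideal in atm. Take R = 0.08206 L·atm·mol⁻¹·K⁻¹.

Ideal: P_ideal = nRT/V = (0.992)(0.08206)(525)/1.91 = 22.3753 atm
vdW: P = nRT/(V − nb) − a n²/V² = 42.7368/1.85296 − 6.66211/3.64810 = 23.0641 − 1.82619 = 21.2379 atm
ΔP = 21.2379 − 22.3753 = -1.137 atm

ΔP ≈ -1.137 atm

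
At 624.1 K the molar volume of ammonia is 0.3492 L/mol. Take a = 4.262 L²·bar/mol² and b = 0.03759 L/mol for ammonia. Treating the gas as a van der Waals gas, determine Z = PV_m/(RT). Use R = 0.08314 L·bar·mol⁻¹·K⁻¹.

P = RT/(V_m − b) − a/V_m² = (0.08314)(624.1)/(0.3492 − 0.03759) − 4.262/(0.3492)²
  = 51.888/0.31161 − 34.951 = 166.52 − 34.951 = 131.57 bar
Z = PV_m/(RT) = (131.57)(0.3492)/((0.08314)(624.1)) = 45.944/51.888 = 0.8854

Z ≈ 0.8854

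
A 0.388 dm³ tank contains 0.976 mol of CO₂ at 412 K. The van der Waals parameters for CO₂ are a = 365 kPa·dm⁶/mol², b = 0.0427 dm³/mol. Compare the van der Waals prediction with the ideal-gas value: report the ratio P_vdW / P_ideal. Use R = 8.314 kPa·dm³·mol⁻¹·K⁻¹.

Ideal: P_ideal = nRT/V = (0.976)(8.314)(412)/0.388 = 8616.39 kPa
vdW: P = nRT/(V − nb) − a n²/V² = 3343.16/0.346325 − 347.690/0.150544 = 9653.24 − 2309.56 = 7343.68 kPa
Ratio = 7343.68/8616.39 = 0.8523

P_vdW / P_ideal ≈ 0.8523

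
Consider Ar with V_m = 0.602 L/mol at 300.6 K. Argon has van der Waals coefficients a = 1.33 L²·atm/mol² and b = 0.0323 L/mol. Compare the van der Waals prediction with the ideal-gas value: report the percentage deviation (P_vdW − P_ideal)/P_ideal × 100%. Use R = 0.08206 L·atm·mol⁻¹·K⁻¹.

-3.29 %

Ideal: P_ideal = RT/V_m = (0.08206)(300.6)/0.602 = 40.9755 atm
vdW: P = RT/(V_m − b) − a/V_m² = 24.6672/0.569700 − 1.33/0.362404 = 43.2986 − 3.66994 = 39.6287 atm
% deviation = (39.6287 − 40.9755)/40.9755 × 100% = -3.29%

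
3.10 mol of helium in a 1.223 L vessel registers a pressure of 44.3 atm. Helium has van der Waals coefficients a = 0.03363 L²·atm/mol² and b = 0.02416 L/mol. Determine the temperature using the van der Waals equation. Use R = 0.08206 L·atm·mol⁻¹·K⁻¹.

T = (P + a n²/V²)(V − nb)/(nR)
P + a n²/V² = 44.3 + (0.03363)(3.10)²/(1.223)² = 44.516 atm
V − nb = 1.223 − (3.10)(0.02416) = 1.1481 L
T = (44.516)(1.1481)/((3.10)(0.08206)) = 200.9 K

T ≈ 200.9 K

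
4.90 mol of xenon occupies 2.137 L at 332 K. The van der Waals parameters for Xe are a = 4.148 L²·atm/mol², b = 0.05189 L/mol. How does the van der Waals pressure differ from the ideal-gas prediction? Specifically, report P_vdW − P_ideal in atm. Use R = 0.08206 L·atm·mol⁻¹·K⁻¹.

Ideal: P_ideal = nRT/V = (4.90)(0.08206)(332)/2.137 = 62.4685 atm
vdW: P = nRT/(V − nb) − a n²/V² = 133.495/1.88274 − 99.5935/4.56677 = 70.9046 − 21.8083 = 49.0963 atm
ΔP = 49.0963 − 62.4685 = -13.37 atm

ΔP ≈ -13.37 atm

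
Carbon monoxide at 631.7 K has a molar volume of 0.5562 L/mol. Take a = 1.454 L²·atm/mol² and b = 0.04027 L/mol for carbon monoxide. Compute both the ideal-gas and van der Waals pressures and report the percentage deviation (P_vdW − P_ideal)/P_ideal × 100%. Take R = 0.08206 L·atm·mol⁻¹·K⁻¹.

2.76 %

Ideal: P_ideal = RT/V_m = (0.08206)(631.7)/0.5562 = 93.1990 atm
vdW: P = RT/(V_m − b) − a/V_m² = 51.8373/0.515930 − 1.454/0.309358 = 100.474 − 4.70006 = 95.774 atm
% deviation = (95.774 − 93.1990)/93.1990 × 100% = 2.76%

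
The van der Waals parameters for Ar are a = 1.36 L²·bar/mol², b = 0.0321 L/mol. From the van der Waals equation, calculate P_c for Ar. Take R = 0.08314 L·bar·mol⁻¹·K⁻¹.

P_c ≈ 48.88 bar

For a van der Waals gas, P_c = a/(27b²).
P_c = 1.36/(27×(0.0321)²) = 1.36/0.027821 = 48.88 bar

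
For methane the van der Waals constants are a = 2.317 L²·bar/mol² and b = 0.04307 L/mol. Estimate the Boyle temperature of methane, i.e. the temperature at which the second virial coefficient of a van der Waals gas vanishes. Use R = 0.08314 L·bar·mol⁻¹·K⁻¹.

For a van der Waals gas the second virial coefficient B₂ = b − a/(RT) vanishes at T_B = a/(Rb).
T_B = 2.317/(0.08314×0.04307) = 2.317/0.0035808 = 647.1 K

T_B ≈ 647.1 K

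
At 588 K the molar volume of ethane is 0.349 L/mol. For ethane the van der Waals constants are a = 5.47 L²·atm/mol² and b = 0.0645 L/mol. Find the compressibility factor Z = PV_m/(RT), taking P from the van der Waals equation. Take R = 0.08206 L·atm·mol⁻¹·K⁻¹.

Z ≈ 0.9019

P = RT/(V_m − b) − a/V_m² = (0.08206)(588)/(0.349 − 0.0645) − 5.47/(0.349)²
  = 48.251/0.28450 − 44.909 = 169.60 − 44.909 = 124.69 atm
Z = PV_m/(RT) = (124.69)(0.349)/((0.08206)(588)) = 43.517/48.251 = 0.9019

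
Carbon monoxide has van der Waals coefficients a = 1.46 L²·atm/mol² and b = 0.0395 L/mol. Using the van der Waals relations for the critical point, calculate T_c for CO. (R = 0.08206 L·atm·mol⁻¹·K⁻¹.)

T_c ≈ 133.5 K

For a van der Waals gas, T_c = 8a/(27Rb).
T_c = 8×1.46/(27×0.08206×0.0395) = 11.680/0.087517 = 133.5 K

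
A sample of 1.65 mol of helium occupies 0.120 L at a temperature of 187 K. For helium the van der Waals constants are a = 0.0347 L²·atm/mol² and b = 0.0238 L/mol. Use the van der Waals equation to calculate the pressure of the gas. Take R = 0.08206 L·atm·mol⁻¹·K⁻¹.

P ≈ 307.1 atm

P = nRT/(V − nb) − a n²/V²
nRT/(V − nb) = (1.65)(0.08206)(187)/(0.120 − 1.65×0.0238) = 25.320/0.080730 = 313.64 atm
a n²/V² = (0.0347)(1.65)²/(0.120)² = 6.5605 atm
P = 313.64 − 6.5605 = 307.1 atm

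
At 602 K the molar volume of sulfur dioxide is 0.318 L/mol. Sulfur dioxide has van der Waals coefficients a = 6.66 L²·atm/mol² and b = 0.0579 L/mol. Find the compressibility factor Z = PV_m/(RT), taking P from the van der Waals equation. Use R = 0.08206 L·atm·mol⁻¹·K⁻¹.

P = RT/(V_m − b) − a/V_m² = (0.08206)(602)/(0.318 − 0.0579) − 6.66/(0.318)²
  = 49.400/0.26010 − 65.860 = 189.93 − 65.860 = 124.07 atm
Z = PV_m/(RT) = (124.07)(0.318)/((0.08206)(602)) = 39.454/49.400 = 0.7987

Z ≈ 0.7987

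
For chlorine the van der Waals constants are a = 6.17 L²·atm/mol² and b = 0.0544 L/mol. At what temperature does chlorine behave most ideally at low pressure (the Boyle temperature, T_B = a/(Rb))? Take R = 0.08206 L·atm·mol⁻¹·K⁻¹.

For a van der Waals gas the second virial coefficient B₂ = b − a/(RT) vanishes at T_B = a/(Rb).
T_B = 6.17/(0.08206×0.0544) = 6.17/0.0044641 = 1382 K

T_B ≈ 1382 K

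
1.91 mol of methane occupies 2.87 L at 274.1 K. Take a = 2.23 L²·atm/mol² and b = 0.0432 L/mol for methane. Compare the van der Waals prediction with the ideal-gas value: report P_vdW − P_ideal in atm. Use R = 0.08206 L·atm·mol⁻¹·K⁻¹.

ΔP ≈ -0.545 atm

Ideal: P_ideal = nRT/V = (1.91)(0.08206)(274.1)/2.87 = 14.9690 atm
vdW: P = nRT/(V − nb) − a n²/V² = 42.9610/2.78749 − 8.13526/8.23690 = 15.4121 − 0.987660 = 14.4244 atm
ΔP = 14.4244 − 14.9690 = -0.545 atm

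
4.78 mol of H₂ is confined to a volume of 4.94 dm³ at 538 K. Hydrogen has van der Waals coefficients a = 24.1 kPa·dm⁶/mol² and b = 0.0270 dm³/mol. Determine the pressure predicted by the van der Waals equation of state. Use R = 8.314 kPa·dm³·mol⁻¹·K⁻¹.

P ≈ 4422 kPa

P = nRT/(V − nb) − a n²/V²
nRT/(V − nb) = (4.78)(8.314)(538)/(4.94 − 4.78×0.0270) = 21381/4.8109 = 4444.3 kPa
a n²/V² = (24.1)(4.78)²/(4.94)² = 22.564 kPa
P = 4444.3 − 22.564 = 4422 kPa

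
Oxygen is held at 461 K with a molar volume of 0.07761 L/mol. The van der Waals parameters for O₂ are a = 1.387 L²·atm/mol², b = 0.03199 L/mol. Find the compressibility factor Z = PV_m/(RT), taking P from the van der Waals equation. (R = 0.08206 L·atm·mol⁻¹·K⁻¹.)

Z ≈ 1.229

P = RT/(V_m − b) − a/V_m² = (0.08206)(461)/(0.07761 − 0.03199) − 1.387/(0.07761)²
  = 37.830/0.045620 − 230.27 = 829.24 − 230.27 = 598.97 atm
Z = PV_m/(RT) = (598.97)(0.07761)/((0.08206)(461)) = 46.486/37.830 = 1.229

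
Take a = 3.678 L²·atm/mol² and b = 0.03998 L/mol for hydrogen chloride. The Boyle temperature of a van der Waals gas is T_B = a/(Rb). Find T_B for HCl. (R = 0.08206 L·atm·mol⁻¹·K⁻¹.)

T_B ≈ 1121 K

For a van der Waals gas the second virial coefficient B₂ = b − a/(RT) vanishes at T_B = a/(Rb).
T_B = 3.678/(0.08206×0.03998) = 3.678/0.0032808 = 1121 K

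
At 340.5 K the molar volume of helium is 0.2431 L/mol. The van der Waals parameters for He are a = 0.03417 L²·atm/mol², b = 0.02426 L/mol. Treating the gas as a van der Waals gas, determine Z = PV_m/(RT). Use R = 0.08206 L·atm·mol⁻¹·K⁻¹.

P = RT/(V_m − b) − a/V_m² = (0.08206)(340.5)/(0.2431 − 0.02426) − 0.03417/(0.2431)²
  = 27.941/0.21884 − 0.57820 = 127.68 − 0.57820 = 127.10 atm
Z = PV_m/(RT) = (127.10)(0.2431)/((0.08206)(340.5)) = 30.898/27.941 = 1.106

Z ≈ 1.106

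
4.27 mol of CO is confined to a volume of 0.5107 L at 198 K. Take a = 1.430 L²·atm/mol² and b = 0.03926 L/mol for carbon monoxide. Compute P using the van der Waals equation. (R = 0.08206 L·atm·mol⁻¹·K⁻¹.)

P ≈ 102.3 atm

P = nRT/(V − nb) − a n²/V²
nRT/(V − nb) = (4.27)(0.08206)(198)/(0.5107 − 4.27×0.03926) = 69.378/0.34306 = 202.23 atm
a n²/V² = (1.430)(4.27)²/(0.5107)² = 99.968 atm
P = 202.23 − 99.968 = 102.3 atm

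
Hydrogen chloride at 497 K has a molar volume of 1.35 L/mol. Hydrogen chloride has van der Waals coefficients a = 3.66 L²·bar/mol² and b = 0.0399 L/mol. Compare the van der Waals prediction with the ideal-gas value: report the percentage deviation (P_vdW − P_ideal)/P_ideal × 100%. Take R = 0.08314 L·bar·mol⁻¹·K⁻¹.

-3.52 %

Ideal: P_ideal = RT/V_m = (0.08314)(497)/1.35 = 30.6078 bar
vdW: P = RT/(V_m − b) − a/V_m² = 41.3206/1.31010 − 3.66/1.82250 = 31.5400 − 2.00823 = 29.5318 bar
% deviation = (29.5318 − 30.6078)/30.6078 × 100% = -3.52%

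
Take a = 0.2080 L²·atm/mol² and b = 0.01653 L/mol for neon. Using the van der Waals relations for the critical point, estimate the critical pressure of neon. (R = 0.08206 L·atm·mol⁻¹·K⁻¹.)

P_c ≈ 28.19 atm

For a van der Waals gas, P_c = a/(27b²).
P_c = 0.2080/(27×(0.01653)²) = 0.2080/0.0073775 = 28.19 atm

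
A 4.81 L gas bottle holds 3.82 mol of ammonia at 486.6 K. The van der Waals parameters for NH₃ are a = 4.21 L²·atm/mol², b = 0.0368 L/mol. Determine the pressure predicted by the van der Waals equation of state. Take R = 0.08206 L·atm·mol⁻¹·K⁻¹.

P ≈ 30.01 atm

P = nRT/(V − nb) − a n²/V²
nRT/(V − nb) = (3.82)(0.08206)(486.6)/(4.81 − 3.82×0.0368) = 152.53/4.6694 = 32.666 atm
a n²/V² = (4.21)(3.82)²/(4.81)² = 2.6553 atm
P = 32.666 − 2.6553 = 30.01 atm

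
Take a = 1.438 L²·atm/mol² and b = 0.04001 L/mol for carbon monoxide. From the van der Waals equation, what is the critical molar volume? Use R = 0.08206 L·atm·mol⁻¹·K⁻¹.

For a van der Waals gas, V_m,c = 3b.
V_m,c = 3×0.04001 = 0.1200 L/mol

V_m,c ≈ 0.1200 L/mol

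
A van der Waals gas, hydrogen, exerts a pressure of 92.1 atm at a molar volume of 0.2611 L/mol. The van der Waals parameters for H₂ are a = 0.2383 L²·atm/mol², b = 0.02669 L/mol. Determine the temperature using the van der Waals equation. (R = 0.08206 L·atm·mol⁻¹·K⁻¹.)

T ≈ 273.1 K

T = (P + a/V_m²)(V_m − b)/R
P + a/V_m² = 92.1 + 0.2383/(0.2611)² = 95.596 atm
V_m − b = 0.2611 − 0.02669 = 0.23441 L/mol
T = (95.596)(0.23441)/0.08206 = 273.1 K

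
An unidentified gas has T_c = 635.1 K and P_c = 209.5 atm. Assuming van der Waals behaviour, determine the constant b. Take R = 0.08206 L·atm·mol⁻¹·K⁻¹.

b ≈ 0.03110 L/mol

From T_c = 8a/(27Rb) and P_c = a/(27b²): b = R T_c/(8 P_c).
b = (0.08206)(635.1)/(8×209.5) = 52.116/1676.0 = 0.03110 L/mol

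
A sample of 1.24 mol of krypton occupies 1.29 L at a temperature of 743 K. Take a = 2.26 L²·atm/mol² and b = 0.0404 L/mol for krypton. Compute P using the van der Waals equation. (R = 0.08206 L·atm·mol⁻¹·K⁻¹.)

P = nRT/(V − nb) − a n²/V²
nRT/(V − nb) = (1.24)(0.08206)(743)/(1.29 − 1.24×0.0404) = 75.604/1.2399 = 60.976 atm
a n²/V² = (2.26)(1.24)²/(1.29)² = 2.0882 atm
P = 60.976 − 2.0882 = 58.89 atm

P ≈ 58.89 atm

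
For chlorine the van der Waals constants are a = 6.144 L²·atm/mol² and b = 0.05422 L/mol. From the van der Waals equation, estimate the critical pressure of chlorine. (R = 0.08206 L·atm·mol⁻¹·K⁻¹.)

P_c ≈ 77.40 atm

For a van der Waals gas, P_c = a/(27b²).
P_c = 6.144/(27×(0.05422)²) = 6.144/0.079375 = 77.40 atm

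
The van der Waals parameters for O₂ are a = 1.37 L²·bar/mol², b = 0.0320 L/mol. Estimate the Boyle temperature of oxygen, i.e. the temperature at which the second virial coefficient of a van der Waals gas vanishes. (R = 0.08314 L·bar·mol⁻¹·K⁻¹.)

For a van der Waals gas the second virial coefficient B₂ = b − a/(RT) vanishes at T_B = a/(Rb).
T_B = 1.37/(0.08314×0.0320) = 1.37/0.0026605 = 514.9 K

T_B ≈ 514.9 K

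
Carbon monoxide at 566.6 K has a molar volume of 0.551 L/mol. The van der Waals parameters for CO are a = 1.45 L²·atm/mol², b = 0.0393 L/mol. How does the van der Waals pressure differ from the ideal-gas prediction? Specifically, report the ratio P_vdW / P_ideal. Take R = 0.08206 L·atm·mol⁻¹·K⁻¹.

Ideal: P_ideal = RT/V_m = (0.08206)(566.6)/0.551 = 84.3833 atm
vdW: P = RT/(V_m − b) − a/V_m² = 46.4952/0.511700 − 1.45/0.303601 = 90.8642 − 4.77601 = 86.0882 atm
Ratio = 86.0882/84.3833 = 1.020

P_vdW / P_ideal ≈ 1.020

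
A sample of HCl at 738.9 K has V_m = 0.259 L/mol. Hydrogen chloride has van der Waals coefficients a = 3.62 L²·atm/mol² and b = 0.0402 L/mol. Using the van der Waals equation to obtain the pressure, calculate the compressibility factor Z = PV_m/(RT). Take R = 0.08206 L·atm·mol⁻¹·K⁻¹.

P = RT/(V_m − b) − a/V_m² = (0.08206)(738.9)/(0.259 − 0.0402) − 3.62/(0.259)²
  = 60.634/0.21880 − 53.965 = 277.12 − 53.965 = 223.16 atm
Z = PV_m/(RT) = (223.16)(0.259)/((0.08206)(738.9)) = 57.798/60.634 = 0.9532

Z ≈ 0.9532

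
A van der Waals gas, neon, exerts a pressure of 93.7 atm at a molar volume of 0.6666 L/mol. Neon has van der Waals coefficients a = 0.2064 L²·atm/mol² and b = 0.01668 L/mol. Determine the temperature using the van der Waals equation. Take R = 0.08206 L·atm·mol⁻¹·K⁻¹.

T ≈ 745.8 K

T = (P + a/V_m²)(V_m − b)/R
P + a/V_m² = 93.7 + 0.2064/(0.6666)² = 94.164 atm
V_m − b = 0.6666 − 0.01668 = 0.64992 L/mol
T = (94.164)(0.64992)/0.08206 = 745.8 K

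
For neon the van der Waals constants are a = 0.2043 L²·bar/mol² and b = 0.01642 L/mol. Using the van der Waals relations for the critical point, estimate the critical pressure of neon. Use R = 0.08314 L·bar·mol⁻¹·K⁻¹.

For a van der Waals gas, P_c = a/(27b²).
P_c = 0.2043/(27×(0.01642)²) = 0.2043/0.0072796 = 28.06 bar

P_c ≈ 28.06 bar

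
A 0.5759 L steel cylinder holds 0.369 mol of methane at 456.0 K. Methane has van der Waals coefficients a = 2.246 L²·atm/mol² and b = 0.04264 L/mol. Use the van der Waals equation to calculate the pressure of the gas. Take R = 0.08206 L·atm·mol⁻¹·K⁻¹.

P = nRT/(V − nb) − a n²/V²
nRT/(V − nb) = (0.369)(0.08206)(456.0)/(0.5759 − 0.369×0.04264) = 13.808/0.56017 = 24.650 atm
a n²/V² = (2.246)(0.369)²/(0.5759)² = 0.92208 atm
P = 24.650 − 0.92208 = 23.73 atm

P ≈ 23.73 atm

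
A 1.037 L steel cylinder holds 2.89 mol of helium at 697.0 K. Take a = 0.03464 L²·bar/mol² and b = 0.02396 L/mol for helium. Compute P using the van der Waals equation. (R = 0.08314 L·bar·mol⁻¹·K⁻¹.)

P ≈ 172.8 bar

P = nRT/(V − nb) − a n²/V²
nRT/(V − nb) = (2.89)(0.08314)(697.0)/(1.037 − 2.89×0.02396) = 167.47/0.96776 = 173.05 bar
a n²/V² = (0.03464)(2.89)²/(1.037)² = 0.26904 bar
P = 173.05 − 0.26904 = 172.8 bar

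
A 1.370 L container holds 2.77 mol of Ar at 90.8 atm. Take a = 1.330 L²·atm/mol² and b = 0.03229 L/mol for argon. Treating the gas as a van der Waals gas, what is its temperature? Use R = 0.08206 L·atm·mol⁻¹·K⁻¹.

T ≈ 542.2 K

T = (P + a n²/V²)(V − nb)/(nR)
P + a n²/V² = 90.8 + (1.330)(2.77)²/(1.370)² = 96.237 atm
V − nb = 1.370 − (2.77)(0.03229) = 1.2806 L
T = (96.237)(1.2806)/((2.77)(0.08206)) = 542.2 K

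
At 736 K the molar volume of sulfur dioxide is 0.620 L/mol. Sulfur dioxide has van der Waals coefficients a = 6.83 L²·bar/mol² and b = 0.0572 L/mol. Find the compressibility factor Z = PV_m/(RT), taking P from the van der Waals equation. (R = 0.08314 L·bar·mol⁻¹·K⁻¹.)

Z ≈ 0.9216

P = RT/(V_m − b) − a/V_m² = (0.08314)(736)/(0.620 − 0.0572) − 6.83/(0.620)²
  = 61.191/0.56280 − 17.768 = 108.73 − 17.768 = 90.96 bar
Z = PV_m/(RT) = (90.96)(0.620)/((0.08314)(736)) = 56.395/61.191 = 0.9216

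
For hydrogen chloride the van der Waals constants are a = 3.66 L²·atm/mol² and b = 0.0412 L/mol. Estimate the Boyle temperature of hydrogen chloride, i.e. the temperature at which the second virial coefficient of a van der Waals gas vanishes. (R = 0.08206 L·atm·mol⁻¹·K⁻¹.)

For a van der Waals gas the second virial coefficient B₂ = b − a/(RT) vanishes at T_B = a/(Rb).
T_B = 3.66/(0.08206×0.0412) = 3.66/0.0033809 = 1083 K

T_B ≈ 1083 K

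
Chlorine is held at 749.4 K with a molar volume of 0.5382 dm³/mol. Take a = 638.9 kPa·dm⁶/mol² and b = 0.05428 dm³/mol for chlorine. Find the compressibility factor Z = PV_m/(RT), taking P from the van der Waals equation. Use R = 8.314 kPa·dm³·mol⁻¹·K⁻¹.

Z ≈ 0.9216

P = RT/(V_m − b) − a/V_m² = (8.314)(749.4)/(0.5382 − 0.05428) − 638.9/(0.5382)²
  = 6230.5/0.48392 − 2205.7 = 12875 − 2205.7 = 10669 kPa
Z = PV_m/(RT) = (10669)(0.5382)/((8.314)(749.4)) = 5742.1/6230.5 = 0.9216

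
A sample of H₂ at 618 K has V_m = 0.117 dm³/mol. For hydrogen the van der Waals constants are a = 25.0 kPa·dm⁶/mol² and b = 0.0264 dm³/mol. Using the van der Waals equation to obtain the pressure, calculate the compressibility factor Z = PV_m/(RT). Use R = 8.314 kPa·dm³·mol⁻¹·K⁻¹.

Z ≈ 1.250

P = RT/(V_m − b) − a/V_m² = (8.314)(618)/(0.117 − 0.0264) − 25.0/(0.117)²
  = 5138.1/0.090600 − 1826.3 = 56712 − 1826.3 = 54886 kPa
Z = PV_m/(RT) = (54886)(0.117)/((8.314)(618)) = 6421.7/5138.1 = 1.250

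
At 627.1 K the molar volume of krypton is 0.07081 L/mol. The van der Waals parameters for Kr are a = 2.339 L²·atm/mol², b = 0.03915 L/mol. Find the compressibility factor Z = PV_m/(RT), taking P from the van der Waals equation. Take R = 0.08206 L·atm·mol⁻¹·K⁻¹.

Z ≈ 1.595

P = RT/(V_m − b) − a/V_m² = (0.08206)(627.1)/(0.07081 − 0.03915) − 2.339/(0.07081)²
  = 51.460/0.031660 − 466.49 = 1625.4 − 466.49 = 1158.9 atm
Z = PV_m/(RT) = (1158.9)(0.07081)/((0.08206)(627.1)) = 82.062/51.460 = 1.595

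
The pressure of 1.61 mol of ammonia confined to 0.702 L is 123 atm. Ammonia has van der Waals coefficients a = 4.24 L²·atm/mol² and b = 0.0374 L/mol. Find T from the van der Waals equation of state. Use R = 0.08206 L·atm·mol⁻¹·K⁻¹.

T = (P + a n²/V²)(V − nb)/(nR)
P + a n²/V² = 123 + (4.24)(1.61)²/(0.702)² = 145.30 atm
V − nb = 0.702 − (1.61)(0.0374) = 0.64179 L
T = (145.30)(0.64179)/((1.61)(0.08206)) = 705.8 K

T ≈ 705.8 K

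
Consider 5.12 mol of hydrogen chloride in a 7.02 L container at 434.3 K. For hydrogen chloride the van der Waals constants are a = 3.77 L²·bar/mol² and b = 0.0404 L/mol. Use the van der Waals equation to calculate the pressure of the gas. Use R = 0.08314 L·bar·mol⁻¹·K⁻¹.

P ≈ 25.13 bar

P = nRT/(V − nb) − a n²/V²
nRT/(V − nb) = (5.12)(0.08314)(434.3)/(7.02 − 5.12×0.0404) = 184.87/6.8132 = 27.134 bar
a n²/V² = (3.77)(5.12)²/(7.02)² = 2.0054 bar
P = 27.134 − 2.0054 = 25.13 bar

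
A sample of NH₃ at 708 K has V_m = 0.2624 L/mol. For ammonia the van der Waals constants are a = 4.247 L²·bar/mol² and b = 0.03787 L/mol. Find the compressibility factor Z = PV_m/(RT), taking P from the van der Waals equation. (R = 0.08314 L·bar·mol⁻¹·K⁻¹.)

P = RT/(V_m − b) − a/V_m² = (0.08314)(708)/(0.2624 − 0.03787) − 4.247/(0.2624)²
  = 58.863/0.22453 − 61.681 = 262.16 − 61.681 = 200.48 bar
Z = PV_m/(RT) = (200.48)(0.2624)/((0.08314)(708)) = 52.606/58.863 = 0.8937

Z ≈ 0.8937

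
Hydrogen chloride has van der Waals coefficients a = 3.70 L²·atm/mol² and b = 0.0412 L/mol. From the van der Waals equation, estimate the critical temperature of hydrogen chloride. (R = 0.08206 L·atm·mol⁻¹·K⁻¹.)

For a van der Waals gas, T_c = 8a/(27Rb).
T_c = 8×3.70/(27×0.08206×0.0412) = 29.600/0.091284 = 324.3 K

T_c ≈ 324.3 K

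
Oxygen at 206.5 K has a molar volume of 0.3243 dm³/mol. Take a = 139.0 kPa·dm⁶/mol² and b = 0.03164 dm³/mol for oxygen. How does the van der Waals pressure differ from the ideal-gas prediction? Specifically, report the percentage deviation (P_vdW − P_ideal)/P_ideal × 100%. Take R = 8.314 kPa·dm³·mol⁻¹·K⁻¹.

Ideal: P_ideal = RT/V_m = (8.314)(206.5)/0.3243 = 5293.99 kPa
vdW: P = RT/(V_m − b) − a/V_m² = 1716.84/0.292660 − 139.0/0.105170 = 5866.33 − 1321.67 = 4544.66 kPa
% deviation = (4544.66 − 5293.99)/5293.99 × 100% = -14.15%

-14.15 %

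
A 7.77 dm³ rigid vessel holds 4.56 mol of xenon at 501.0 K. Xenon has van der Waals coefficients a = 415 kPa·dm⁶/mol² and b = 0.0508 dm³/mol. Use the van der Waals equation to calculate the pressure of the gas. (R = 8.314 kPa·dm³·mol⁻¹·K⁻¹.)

P ≈ 2377 kPa

P = nRT/(V − nb) − a n²/V²
nRT/(V − nb) = (4.56)(8.314)(501.0)/(7.77 − 4.56×0.0508) = 18994/7.5384 = 2519.6 kPa
a n²/V² = (415)(4.56)²/(7.77)² = 142.93 kPa
P = 2519.6 − 142.93 = 2377 kPa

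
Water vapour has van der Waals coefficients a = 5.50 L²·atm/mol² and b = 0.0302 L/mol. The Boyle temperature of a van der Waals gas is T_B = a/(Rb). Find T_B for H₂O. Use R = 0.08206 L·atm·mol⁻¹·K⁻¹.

T_B ≈ 2219 K

For a van der Waals gas the second virial coefficient B₂ = b − a/(RT) vanishes at T_B = a/(Rb).
T_B = 5.50/(0.08206×0.0302) = 5.50/0.0024782 = 2219 K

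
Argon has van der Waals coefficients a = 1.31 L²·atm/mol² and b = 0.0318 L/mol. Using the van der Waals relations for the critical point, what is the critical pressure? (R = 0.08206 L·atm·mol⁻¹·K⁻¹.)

P_c ≈ 47.98 atm

For a van der Waals gas, P_c = a/(27b²).
P_c = 1.31/(27×(0.0318)²) = 1.31/0.027303 = 47.98 atm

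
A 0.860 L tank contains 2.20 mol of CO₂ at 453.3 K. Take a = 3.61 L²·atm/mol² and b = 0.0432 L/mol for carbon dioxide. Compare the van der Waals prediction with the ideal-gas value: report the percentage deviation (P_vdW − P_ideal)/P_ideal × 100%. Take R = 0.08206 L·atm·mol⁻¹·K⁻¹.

-12.40 %

Ideal: P_ideal = nRT/V = (2.20)(0.08206)(453.3)/0.860 = 95.1572 atm
vdW: P = nRT/(V − nb) − a n²/V² = 81.8352/0.764960 − 17.4724/0.739600 = 106.980 − 23.6241 = 83.356 atm
% deviation = (83.356 − 95.1572)/95.1572 × 100% = -12.40%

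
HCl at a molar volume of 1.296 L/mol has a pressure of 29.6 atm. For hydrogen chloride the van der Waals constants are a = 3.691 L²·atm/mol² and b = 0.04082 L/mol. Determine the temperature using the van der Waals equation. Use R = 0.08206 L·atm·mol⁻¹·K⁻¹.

T = (P + a/V_m²)(V_m − b)/R
P + a/V_m² = 29.6 + 3.691/(1.296)² = 31.798 atm
V_m − b = 1.296 − 0.04082 = 1.2552 L/mol
T = (31.798)(1.2552)/0.08206 = 486.4 K

T ≈ 486.4 K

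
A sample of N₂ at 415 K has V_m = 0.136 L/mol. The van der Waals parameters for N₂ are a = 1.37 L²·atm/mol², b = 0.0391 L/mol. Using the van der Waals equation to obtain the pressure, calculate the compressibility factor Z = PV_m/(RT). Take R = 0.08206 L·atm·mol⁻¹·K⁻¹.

Z ≈ 1.108

P = RT/(V_m − b) − a/V_m² = (0.08206)(415)/(0.136 − 0.0391) − 1.37/(0.136)²
  = 34.055/0.096900 − 74.070 = 351.44 − 74.070 = 277.37 atm
Z = PV_m/(RT) = (277.37)(0.136)/((0.08206)(415)) = 37.722/34.055 = 1.108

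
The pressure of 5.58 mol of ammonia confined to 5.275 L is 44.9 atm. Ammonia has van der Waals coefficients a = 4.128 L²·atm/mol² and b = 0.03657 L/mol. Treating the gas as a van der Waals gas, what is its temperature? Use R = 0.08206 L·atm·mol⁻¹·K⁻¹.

T ≈ 548.4 K

T = (P + a n²/V²)(V − nb)/(nR)
P + a n²/V² = 44.9 + (4.128)(5.58)²/(5.275)² = 49.519 atm
V − nb = 5.275 − (5.58)(0.03657) = 5.0709 L
T = (49.519)(5.0709)/((5.58)(0.08206)) = 548.4 K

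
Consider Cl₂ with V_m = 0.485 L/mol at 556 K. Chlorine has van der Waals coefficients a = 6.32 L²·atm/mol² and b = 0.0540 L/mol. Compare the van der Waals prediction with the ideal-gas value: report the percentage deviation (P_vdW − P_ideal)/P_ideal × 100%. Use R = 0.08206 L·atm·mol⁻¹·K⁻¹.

Ideal: P_ideal = RT/V_m = (0.08206)(556)/0.485 = 94.0729 atm
vdW: P = RT/(V_m − b) − a/V_m² = 45.6254/0.431000 − 6.32/0.235225 = 105.859 − 26.8679 = 78.991 atm
% deviation = (78.991 − 94.0729)/94.0729 × 100% = -16.03%

-16.03 %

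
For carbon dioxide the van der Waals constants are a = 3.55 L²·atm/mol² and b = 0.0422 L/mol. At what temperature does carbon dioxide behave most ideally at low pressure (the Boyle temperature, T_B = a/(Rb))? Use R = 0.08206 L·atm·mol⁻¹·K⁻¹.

For a van der Waals gas the second virial coefficient B₂ = b − a/(RT) vanishes at T_B = a/(Rb).
T_B = 3.55/(0.08206×0.0422) = 3.55/0.0034629 = 1025 K

T_B ≈ 1025 K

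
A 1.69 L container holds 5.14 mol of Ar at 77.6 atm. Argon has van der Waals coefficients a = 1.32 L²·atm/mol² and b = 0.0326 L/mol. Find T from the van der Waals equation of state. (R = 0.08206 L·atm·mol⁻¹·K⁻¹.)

T ≈ 324.2 K

T = (P + a n²/V²)(V − nb)/(nR)
P + a n²/V² = 77.6 + (1.32)(5.14)²/(1.69)² = 89.810 atm
V − nb = 1.69 − (5.14)(0.0326) = 1.5224 L
T = (89.810)(1.5224)/((5.14)(0.08206)) = 324.2 K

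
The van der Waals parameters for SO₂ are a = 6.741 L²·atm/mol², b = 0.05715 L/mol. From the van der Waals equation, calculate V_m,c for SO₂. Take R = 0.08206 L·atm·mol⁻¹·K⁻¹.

For a van der Waals gas, V_m,c = 3b.
V_m,c = 3×0.05715 = 0.1715 L/mol

V_m,c ≈ 0.1715 L/mol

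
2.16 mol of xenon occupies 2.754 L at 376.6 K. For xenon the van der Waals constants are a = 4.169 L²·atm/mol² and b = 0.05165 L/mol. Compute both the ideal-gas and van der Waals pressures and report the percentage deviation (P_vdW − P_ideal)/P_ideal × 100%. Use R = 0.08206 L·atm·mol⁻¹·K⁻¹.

Ideal: P_ideal = nRT/V = (2.16)(0.08206)(376.6)/2.754 = 24.2383 atm
vdW: P = nRT/(V − nb) − a n²/V² = 66.7522/2.64244 − 19.4509/7.58452 = 25.2616 − 2.56455 = 22.6971 atm
% deviation = (22.6971 − 24.2383)/24.2383 × 100% = -6.36%

-6.36 %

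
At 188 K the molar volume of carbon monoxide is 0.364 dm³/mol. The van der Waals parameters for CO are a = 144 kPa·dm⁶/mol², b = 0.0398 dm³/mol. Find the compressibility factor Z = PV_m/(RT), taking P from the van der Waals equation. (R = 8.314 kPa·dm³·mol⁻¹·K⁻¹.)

P = RT/(V_m − b) − a/V_m² = (8.314)(188)/(0.364 − 0.0398) − 144/(0.364)²
  = 1563.0/0.32420 − 1086.8 = 4821.1 − 1086.8 = 3734.3 kPa
Z = PV_m/(RT) = (3734.3)(0.364)/((8.314)(188)) = 1359.3/1563.0 = 0.8697

Z ≈ 0.8697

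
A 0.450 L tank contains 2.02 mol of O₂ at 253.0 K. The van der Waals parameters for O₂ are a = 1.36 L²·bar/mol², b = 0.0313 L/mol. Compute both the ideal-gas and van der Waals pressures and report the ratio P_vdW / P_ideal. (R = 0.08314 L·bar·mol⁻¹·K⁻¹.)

Ideal: P_ideal = nRT/V = (2.02)(0.08314)(253.0)/0.450 = 94.4212 bar
vdW: P = nRT/(V − nb) − a n²/V² = 42.4895/0.386774 − 5.54934/0.202500 = 109.856 − 27.4041 = 82.452 bar
Ratio = 82.452/94.4212 = 0.8732

P_vdW / P_ideal ≈ 0.8732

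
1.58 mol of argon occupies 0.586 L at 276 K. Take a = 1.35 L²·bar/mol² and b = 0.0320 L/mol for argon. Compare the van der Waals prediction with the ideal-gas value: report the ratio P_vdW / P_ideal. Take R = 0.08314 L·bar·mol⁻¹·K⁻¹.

P_vdW / P_ideal ≈ 0.9358

Ideal: P_ideal = nRT/V = (1.58)(0.08314)(276)/0.586 = 61.8698 bar
vdW: P = nRT/(V − nb) − a n²/V² = 36.2557/0.535440 − 3.37014/0.343396 = 67.7120 − 9.81415 = 57.8979 bar
Ratio = 57.8979/61.8698 = 0.9358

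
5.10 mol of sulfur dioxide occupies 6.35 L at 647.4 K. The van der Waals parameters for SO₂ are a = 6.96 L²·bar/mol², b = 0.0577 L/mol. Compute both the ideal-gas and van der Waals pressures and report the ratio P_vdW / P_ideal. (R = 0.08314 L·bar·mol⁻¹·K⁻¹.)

Ideal: P_ideal = nRT/V = (5.10)(0.08314)(647.4)/6.35 = 43.2294 bar
vdW: P = nRT/(V − nb) − a n²/V² = 274.507/6.05573 − 181.030/40.3225 = 45.3301 − 4.48955 = 40.8406 bar
Ratio = 40.8406/43.2294 = 0.9447

P_vdW / P_ideal ≈ 0.9447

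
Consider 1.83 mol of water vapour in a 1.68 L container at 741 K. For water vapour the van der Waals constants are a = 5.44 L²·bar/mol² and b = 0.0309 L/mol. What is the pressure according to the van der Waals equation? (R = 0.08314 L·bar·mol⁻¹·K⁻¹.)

P = nRT/(V − nb) − a n²/V²
nRT/(V − nb) = (1.83)(0.08314)(741)/(1.68 − 1.83×0.0309) = 112.74/1.6235 = 69.443 bar
a n²/V² = (5.44)(1.83)²/(1.68)² = 6.4548 bar
P = 69.443 − 6.4548 = 62.99 bar

P ≈ 62.99 bar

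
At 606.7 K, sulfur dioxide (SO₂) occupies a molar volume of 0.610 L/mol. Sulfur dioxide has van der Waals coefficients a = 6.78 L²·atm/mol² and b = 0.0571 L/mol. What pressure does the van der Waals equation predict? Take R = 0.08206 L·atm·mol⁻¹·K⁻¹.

P ≈ 71.82 atm

P = RT/(V_m − b) − a/V_m²
RT/(V_m − b) = (0.08206)(606.7)/(0.610 − 0.0571) = 49.786/0.55290 = 90.045 atm
a/V_m² = 6.78/(0.610)² = 18.221 atm
P = 90.045 − 18.221 = 71.82 atm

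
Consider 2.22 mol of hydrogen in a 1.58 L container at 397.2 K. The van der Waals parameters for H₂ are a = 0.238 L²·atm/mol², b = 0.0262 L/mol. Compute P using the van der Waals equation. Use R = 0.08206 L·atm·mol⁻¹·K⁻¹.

P ≈ 47.08 atm

P = nRT/(V − nb) − a n²/V²
nRT/(V − nb) = (2.22)(0.08206)(397.2)/(1.58 − 2.22×0.0262) = 72.359/1.5218 = 47.548 atm
a n²/V² = (0.238)(2.22)²/(1.58)² = 0.46986 atm
P = 47.548 − 0.46986 = 47.08 atm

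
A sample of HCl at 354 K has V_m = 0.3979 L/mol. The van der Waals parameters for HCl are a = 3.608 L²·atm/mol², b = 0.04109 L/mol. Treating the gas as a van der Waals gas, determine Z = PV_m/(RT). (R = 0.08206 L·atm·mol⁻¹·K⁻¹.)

Z ≈ 0.8030

P = RT/(V_m − b) − a/V_m² = (0.08206)(354)/(0.3979 − 0.04109) − 3.608/(0.3979)²
  = 29.049/0.35681 − 22.789 = 81.413 − 22.789 = 58.624 atm
Z = PV_m/(RT) = (58.624)(0.3979)/((0.08206)(354)) = 23.326/29.049 = 0.8030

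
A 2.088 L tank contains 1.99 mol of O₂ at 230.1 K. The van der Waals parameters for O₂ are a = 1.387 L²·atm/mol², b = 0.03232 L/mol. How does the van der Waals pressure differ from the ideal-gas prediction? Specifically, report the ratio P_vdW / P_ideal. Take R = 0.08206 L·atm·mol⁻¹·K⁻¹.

Ideal: P_ideal = nRT/V = (1.99)(0.08206)(230.1)/2.088 = 17.9958 atm
vdW: P = nRT/(V − nb) − a n²/V² = 37.5752/2.02368 − 5.49266/4.35974 = 18.5678 − 1.25986 = 17.3079 atm
Ratio = 17.3079/17.9958 = 0.9618

P_vdW / P_ideal ≈ 0.9618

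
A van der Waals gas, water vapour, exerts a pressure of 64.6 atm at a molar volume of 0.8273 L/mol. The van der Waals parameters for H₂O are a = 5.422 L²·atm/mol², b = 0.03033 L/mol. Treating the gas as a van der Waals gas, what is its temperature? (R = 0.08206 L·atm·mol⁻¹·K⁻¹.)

T ≈ 704.3 K

T = (P + a/V_m²)(V_m − b)/R
P + a/V_m² = 64.6 + 5.422/(0.8273)² = 72.522 atm
V_m − b = 0.8273 − 0.03033 = 0.79697 L/mol
T = (72.522)(0.79697)/0.08206 = 704.3 K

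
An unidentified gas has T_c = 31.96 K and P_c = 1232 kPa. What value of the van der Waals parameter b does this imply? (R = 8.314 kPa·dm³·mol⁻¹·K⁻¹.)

From T_c = 8a/(27Rb) and P_c = a/(27b²): b = R T_c/(8 P_c).
b = (8.314)(31.96)/(8×1232) = 265.72/9856.0 = 0.02696 dm³/mol

b ≈ 0.02696 dm³/mol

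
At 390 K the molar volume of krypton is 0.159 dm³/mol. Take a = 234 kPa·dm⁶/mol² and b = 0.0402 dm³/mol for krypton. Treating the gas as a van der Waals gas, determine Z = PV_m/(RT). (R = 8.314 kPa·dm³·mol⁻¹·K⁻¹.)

P = RT/(V_m − b) − a/V_m² = (8.314)(390)/(0.159 − 0.0402) − 234/(0.159)²
  = 3242.5/0.11880 − 9256.0 = 27294 − 9256.0 = 18038 kPa
Z = PV_m/(RT) = (18038)(0.159)/((8.314)(390)) = 2868.0/3242.5 = 0.8845

Z ≈ 0.8845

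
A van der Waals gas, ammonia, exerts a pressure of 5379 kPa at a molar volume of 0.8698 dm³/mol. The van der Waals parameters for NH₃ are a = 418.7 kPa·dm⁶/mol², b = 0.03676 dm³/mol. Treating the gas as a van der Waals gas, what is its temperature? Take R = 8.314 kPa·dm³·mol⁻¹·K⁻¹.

T = (P + a/V_m²)(V_m − b)/R
P + a/V_m² = 5379 + 418.7/(0.8698)² = 5932.4 kPa
V_m − b = 0.8698 − 0.03676 = 0.83304 dm³/mol
T = (5932.4)(0.83304)/8.314 = 594.4 K

T ≈ 594.4 K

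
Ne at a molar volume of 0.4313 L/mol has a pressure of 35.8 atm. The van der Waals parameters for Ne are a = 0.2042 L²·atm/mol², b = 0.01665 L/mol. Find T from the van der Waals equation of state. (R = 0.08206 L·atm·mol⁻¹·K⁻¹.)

T = (P + a/V_m²)(V_m − b)/R
P + a/V_m² = 35.8 + 0.2042/(0.4313)² = 36.898 atm
V_m − b = 0.4313 − 0.01665 = 0.41465 L/mol
T = (36.898)(0.41465)/0.08206 = 186.4 K

T ≈ 186.4 K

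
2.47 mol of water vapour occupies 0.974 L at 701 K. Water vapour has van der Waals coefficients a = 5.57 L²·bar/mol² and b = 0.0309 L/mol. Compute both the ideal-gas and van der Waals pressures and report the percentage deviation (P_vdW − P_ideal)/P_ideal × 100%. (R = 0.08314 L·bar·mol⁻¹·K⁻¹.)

-15.73 %

Ideal: P_ideal = nRT/V = (2.47)(0.08314)(701)/0.974 = 147.797 bar
vdW: P = nRT/(V − nb) − a n²/V² = 143.954/0.897677 − 33.9820/0.948676 = 160.363 − 35.8204 = 124.543 bar
% deviation = (124.543 − 147.797)/147.797 × 100% = -15.73%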